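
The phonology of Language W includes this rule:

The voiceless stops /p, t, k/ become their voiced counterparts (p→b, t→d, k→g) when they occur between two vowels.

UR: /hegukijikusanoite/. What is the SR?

/k/ is a voiceless stop between vowels /u/ and /i/, so it voices to [g].
/k/ is a voiceless stop between vowels /i/ and /u/, so it voices to [g].
/t/ is a voiceless stop between vowels /i/ and /e/, so it voices to [d].
Surface form: [hegugijigusanoide].

hegugijigusanoide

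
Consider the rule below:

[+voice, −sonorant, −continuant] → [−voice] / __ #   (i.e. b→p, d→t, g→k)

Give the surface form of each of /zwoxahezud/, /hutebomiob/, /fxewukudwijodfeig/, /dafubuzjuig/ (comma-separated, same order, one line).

/zwoxahezud/: /d/ is a voiced stop in word-final position, so it devoices to [t]. → [zwoxahezut].
/hutebomiob/: /b/ is a voiced stop in word-final position, so it devoices to [p]. → [hutebomiop].
/fxewukudwijodfeig/: /g/ is a voiced stop in word-final position, so it devoices to [k]. → [fxewukudwijodfeik].
/dafubuzjuig/: /g/ is a voiced stop in word-final position, so it devoices to [k]. → [dafubuzjuik].

zwoxahezut, hutebomiop, fxewukudwijodfeik, dafubuzjuik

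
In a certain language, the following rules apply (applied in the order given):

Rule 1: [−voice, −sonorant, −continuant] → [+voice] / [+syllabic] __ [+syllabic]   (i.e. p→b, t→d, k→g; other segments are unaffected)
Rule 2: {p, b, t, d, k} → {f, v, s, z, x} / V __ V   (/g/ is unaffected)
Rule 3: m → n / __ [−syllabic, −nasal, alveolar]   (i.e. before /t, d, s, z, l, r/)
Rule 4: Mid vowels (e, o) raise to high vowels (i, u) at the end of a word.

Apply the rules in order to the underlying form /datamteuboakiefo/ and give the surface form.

Rule 1 (intervocalic voicing): /t/ is a voiceless stop between vowels /a/ and /a/, so it voices to [d]. /k/ is a voiceless stop between vowels /a/ and /i/, so it voices to [g]. /datamteuboakiefo/ → dadamteuboagiefo.
Rule 2 (intervocalic spirantization): /d/ is a stop between vowels /a/ and /a/, so it spirantizes to the fricative [z]. /b/ is a stop between vowels /u/ and /o/, so it spirantizes to the fricative [v]. /dadamteuboagiefo/ → dazamteuvoagiefo.
Rule 3 (nasal place assimilation): /m/ precedes the alveolar consonant /t/, so it assimilates in place to [n]. /dazamteuvoagiefo/ → dazanteuvoagiefo.
Rule 4 (final vowel raising): /o/ is a mid vowel in word-final position, so it raises to [u]. /dazanteuvoagiefo/ → dazanteuvoagiefu.

dazanteuvoagiefu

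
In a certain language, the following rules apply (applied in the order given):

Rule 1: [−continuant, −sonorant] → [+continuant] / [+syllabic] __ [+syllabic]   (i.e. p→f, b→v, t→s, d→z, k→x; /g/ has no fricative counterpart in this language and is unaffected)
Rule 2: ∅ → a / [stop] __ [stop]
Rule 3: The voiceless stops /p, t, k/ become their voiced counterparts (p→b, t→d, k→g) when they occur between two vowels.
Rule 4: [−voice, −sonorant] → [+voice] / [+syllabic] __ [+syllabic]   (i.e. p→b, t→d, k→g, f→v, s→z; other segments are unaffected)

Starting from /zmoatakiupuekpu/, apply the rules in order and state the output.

Rule 1 (intervocalic spirantization): /t/ is a stop between vowels /a/ and /a/, so it spirantizes to the fricative [s]. /k/ is a stop between vowels /a/ and /i/, so it spirantizes to the fricative [x]. /p/ is a stop between vowels /u/ and /u/, so it spirantizes to the fricative [f]. /zmoatakiupuekpu/ → zmoasaxiufuekpu.
Rule 2 (stop-cluster a-epenthesis): /k/ and /p/ form a stop–stop cluster, so [a] is inserted between them. /zmoasaxiufuekpu/ → zmoasaxiufuekapu.
Rule 3 (intervocalic voicing): /k/ is a voiceless stop between vowels /e/ and /a/, so it voices to [g]. /p/ is a voiceless stop between vowels /a/ and /u/, so it voices to [b]. /zmoasaxiufuekapu/ → zmoasaxiufuegabu.
Rule 4 (intervocalic voicing): /s/ is a voiceless obstruent between vowels /a/ and /a/, so it voices to [z]. /f/ is a voiceless obstruent between vowels /u/ and /u/, so it voices to [v]. /zmoasaxiufuegabu/ → zmoazaxiuvuegabu.

zmoazaxiuvuegabu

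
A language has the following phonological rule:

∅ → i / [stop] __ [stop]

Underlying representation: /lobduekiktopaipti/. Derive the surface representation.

/b/ and /d/ form a stop–stop cluster, so [i] is inserted between them.
/k/ and /t/ form a stop–stop cluster, so [i] is inserted between them.
/p/ and /t/ form a stop–stop cluster, so [i] is inserted between them.
Surface form: [lobiduekikitopaipiti].

lobiduekikitopaipiti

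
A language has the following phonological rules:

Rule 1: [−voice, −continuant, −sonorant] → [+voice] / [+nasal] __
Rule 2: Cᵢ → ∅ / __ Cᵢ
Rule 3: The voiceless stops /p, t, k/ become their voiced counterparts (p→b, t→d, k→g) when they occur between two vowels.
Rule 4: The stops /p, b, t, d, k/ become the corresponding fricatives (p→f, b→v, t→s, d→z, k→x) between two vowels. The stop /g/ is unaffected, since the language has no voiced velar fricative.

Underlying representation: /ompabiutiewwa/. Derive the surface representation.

Rule 1 (post-nasal voicing): /p/ is a voiceless stop immediately after the nasal /m/, so it voices to [b]. /ompabiutiewwa/ → ombabiutiewwa.
Rule 2 (degemination): /ww/ is a geminate; the first /w/ deletes. /ombabiutiewwa/ → ombabiutiewa.
Rule 3 (intervocalic voicing): /t/ is a voiceless stop between vowels /u/ and /i/, so it voices to [d]. /ombabiutiewa/ → ombabiudiewa.
Rule 4 (intervocalic spirantization): /b/ is a stop between vowels /a/ and /i/, so it spirantizes to the fricative [v]. /d/ is a stop between vowels /u/ and /i/, so it spirantizes to the fricative [z]. /ombabiudiewa/ → ombaviuziewa.

ombaviuziewa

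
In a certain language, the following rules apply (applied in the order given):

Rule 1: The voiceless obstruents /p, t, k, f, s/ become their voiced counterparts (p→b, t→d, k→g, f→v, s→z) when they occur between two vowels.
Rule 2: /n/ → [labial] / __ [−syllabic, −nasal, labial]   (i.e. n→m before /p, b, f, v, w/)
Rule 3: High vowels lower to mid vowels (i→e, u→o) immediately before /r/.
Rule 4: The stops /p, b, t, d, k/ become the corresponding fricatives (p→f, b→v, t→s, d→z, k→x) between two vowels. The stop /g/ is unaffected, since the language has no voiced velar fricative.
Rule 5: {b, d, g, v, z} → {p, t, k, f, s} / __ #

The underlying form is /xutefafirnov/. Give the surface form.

Rule 1 (intervocalic voicing): /t/ is a voiceless obstruent between vowels /u/ and /e/, so it voices to [d]. /f/ is a voiceless obstruent between vowels /e/ and /a/, so it voices to [v]. /f/ is a voiceless obstruent between vowels /a/ and /i/, so it voices to [v]. /xutefafirnov/ → xudevavirnov.
Rule 2 (nasal place assimilation): no segment meets the environment; /xudevavirnov/ is unchanged.
Rule 3 (pre-rhotic lowering): /i/ is a high vowel immediately before /r/, so it lowers to [e]. /xudevavirnov/ → xudevavernov.
Rule 4 (intervocalic spirantization): /d/ is a stop between vowels /u/ and /e/, so it spirantizes to the fricative [z]. /xudevavernov/ → xuzevavernov.
Rule 5 (final devoicing): /v/ is a voiced obstruent in word-final position, so it devoices to [f]. /xuzevavernov/ → xuzevavernof.

xuzevavernof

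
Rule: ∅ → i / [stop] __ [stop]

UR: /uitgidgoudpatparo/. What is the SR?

uitigidigoudipatiparo

/t/ and /g/ form a stop–stop cluster, so [i] is inserted between them.
/d/ and /g/ form a stop–stop cluster, so [i] is inserted between them.
/d/ and /p/ form a stop–stop cluster, so [i] is inserted between them.
/t/ and /p/ form a stop–stop cluster, so [i] is inserted between them.
Surface form: [uitigidigoudipatiparo].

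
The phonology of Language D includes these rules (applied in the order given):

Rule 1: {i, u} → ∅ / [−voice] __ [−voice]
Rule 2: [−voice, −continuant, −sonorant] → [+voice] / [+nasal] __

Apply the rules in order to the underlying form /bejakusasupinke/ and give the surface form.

Rule 1 (high vowel syncope): /u/ is a high vowel flanked by voiceless consonants /k/ and /s/, so it deletes. /u/ is a high vowel flanked by voiceless consonants /s/ and /p/, so it deletes. /bejakusasupinke/ → bejaksaspinke.
Rule 2 (post-nasal voicing): /k/ is a voiceless stop immediately after the nasal /n/, so it voices to [g]. /bejaksaspinke/ → bejaksaspinge.

bejaksaspinge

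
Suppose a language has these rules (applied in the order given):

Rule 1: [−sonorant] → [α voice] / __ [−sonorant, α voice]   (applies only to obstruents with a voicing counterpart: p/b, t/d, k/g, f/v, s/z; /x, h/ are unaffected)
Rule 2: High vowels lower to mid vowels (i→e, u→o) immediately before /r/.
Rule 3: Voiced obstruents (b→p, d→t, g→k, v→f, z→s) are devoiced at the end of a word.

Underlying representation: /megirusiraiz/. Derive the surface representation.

megeruserais

Rule 1 (regressive voicing assimilation): no segment meets the environment; /megirusiraiz/ is unchanged.
Rule 2 (pre-rhotic lowering): /i/ is a high vowel immediately before /r/, so it lowers to [e]. /i/ is a high vowel immediately before /r/, so it lowers to [e]. /megirusiraiz/ → megeruseraiz.
Rule 3 (final devoicing): /z/ is a voiced obstruent in word-final position, so it devoices to [s]. /megeruseraiz/ → megeruserais.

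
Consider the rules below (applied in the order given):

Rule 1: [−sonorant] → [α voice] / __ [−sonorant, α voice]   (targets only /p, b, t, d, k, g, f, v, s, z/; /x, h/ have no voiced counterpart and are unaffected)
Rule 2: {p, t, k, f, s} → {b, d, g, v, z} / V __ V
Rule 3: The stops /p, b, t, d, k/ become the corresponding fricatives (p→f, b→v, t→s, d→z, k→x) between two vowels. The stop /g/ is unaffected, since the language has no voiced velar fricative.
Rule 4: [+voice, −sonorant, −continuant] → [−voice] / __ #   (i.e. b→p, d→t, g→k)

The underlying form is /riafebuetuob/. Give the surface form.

Rule 1 (regressive voicing assimilation): no segment meets the environment; /riafebuetuob/ is unchanged.
Rule 2 (intervocalic voicing): /f/ is a voiceless obstruent between vowels /a/ and /e/, so it voices to [v]. /t/ is a voiceless obstruent between vowels /e/ and /u/, so it voices to [d]. /riafebuetuob/ → riavebueduob.
Rule 3 (intervocalic spirantization): /b/ is a stop between vowels /e/ and /u/, so it spirantizes to the fricative [v]. /d/ is a stop between vowels /e/ and /u/, so it spirantizes to the fricative [z]. /riavebueduob/ → riavevuezuob.
Rule 4 (final devoicing): /b/ is a voiced stop in word-final position, so it devoices to [p]. /riavevuezuob/ → riavevuezuop.

riavevuezuop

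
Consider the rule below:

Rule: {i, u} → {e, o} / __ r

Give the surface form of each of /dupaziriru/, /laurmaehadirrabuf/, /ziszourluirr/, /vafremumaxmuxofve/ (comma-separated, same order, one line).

/dupaziriru/: /i/ is a high vowel immediately before /r/, so it lowers to [e]. /i/ is a high vowel immediately before /r/, so it lowers to [e]. → [dupazereru].
/laurmaehadirrabuf/: /u/ is a high vowel immediately before /r/, so it lowers to [o]. /i/ is a high vowel immediately before /r/, so it lowers to [e]. → [laormaehaderrabuf].
/ziszourluirr/: /u/ is a high vowel immediately before /r/, so it lowers to [o]. /i/ is a high vowel immediately before /r/, so it lowers to [e]. → [ziszoorluerr].
/vafremumaxmuxofve/: the rule's environment is not met; surfaces unchanged as [vafremumaxmuxofve].

dupazereru, laormaehaderrabuf, ziszoorluerr, vafremumaxmuxofve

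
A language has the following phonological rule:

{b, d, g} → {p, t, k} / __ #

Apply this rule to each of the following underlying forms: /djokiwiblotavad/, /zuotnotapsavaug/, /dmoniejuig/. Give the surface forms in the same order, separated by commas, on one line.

djokiwiblotavat, zuotnotapsavauk, dmoniejuik

/djokiwiblotavad/: /d/ is a voiced stop in word-final position, so it devoices to [t]. → [djokiwiblotavat].
/zuotnotapsavaug/: /g/ is a voiced stop in word-final position, so it devoices to [k]. → [zuotnotapsavauk].
/dmoniejuig/: /g/ is a voiced stop in word-final position, so it devoices to [k]. → [dmoniejuik].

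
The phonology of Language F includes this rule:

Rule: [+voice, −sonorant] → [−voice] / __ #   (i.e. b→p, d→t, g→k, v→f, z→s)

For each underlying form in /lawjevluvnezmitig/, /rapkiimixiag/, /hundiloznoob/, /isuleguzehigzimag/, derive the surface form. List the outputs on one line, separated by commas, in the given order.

/lawjevluvnezmitig/: /g/ is a voiced obstruent in word-final position, so it devoices to [k]. → [lawjevluvnezmitik].
/rapkiimixiag/: /g/ is a voiced obstruent in word-final position, so it devoices to [k]. → [rapkiimixiak].
/hundiloznoob/: /b/ is a voiced obstruent in word-final position, so it devoices to [p]. → [hundiloznoop].
/isuleguzehigzimag/: /g/ is a voiced obstruent in word-final position, so it devoices to [k]. → [isuleguzehigzimak].

lawjevluvnezmitik, rapkiimixiak, hundiloznoop, isuleguzehigzimak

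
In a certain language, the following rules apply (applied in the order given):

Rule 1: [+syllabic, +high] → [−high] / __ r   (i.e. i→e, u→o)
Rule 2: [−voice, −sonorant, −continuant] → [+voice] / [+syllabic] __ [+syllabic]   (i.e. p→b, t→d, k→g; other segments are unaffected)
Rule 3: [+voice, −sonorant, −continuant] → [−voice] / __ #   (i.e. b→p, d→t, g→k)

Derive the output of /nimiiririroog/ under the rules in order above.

Rule 1 (pre-rhotic lowering): /i/ is a high vowel immediately before /r/, so it lowers to [e]. /i/ is a high vowel immediately before /r/, so it lowers to [e]. /i/ is a high vowel immediately before /r/, so it lowers to [e]. /nimiiririroog/ → nimierereroog.
Rule 2 (intervocalic voicing): no segment meets the environment; /nimierereroog/ is unchanged.
Rule 3 (final devoicing): /g/ is a voiced stop in word-final position, so it devoices to [k]. /nimierereroog/ → nimierererook.

nimierererook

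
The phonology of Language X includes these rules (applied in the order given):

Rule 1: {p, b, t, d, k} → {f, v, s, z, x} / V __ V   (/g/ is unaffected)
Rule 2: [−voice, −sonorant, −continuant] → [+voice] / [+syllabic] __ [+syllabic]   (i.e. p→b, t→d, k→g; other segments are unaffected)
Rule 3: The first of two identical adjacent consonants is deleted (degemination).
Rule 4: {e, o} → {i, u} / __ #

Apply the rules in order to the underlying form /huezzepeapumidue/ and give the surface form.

huezefeafumizui

Rule 1 (intervocalic spirantization): /p/ is a stop between vowels /e/ and /e/, so it spirantizes to the fricative [f]. /p/ is a stop between vowels /a/ and /u/, so it spirantizes to the fricative [f]. /d/ is a stop between vowels /i/ and /u/, so it spirantizes to the fricative [z]. /huezzepeapumidue/ → huezzefeafumizue.
Rule 2 (intervocalic voicing): no segment meets the environment; /huezzefeafumizue/ is unchanged.
Rule 3 (degemination): /zz/ is a geminate; the first /z/ deletes. /huezzefeafumizue/ → huezefeafumizue.
Rule 4 (final vowel raising): /e/ is a mid vowel in word-final position, so it raises to [i]. /huezefeafumizue/ → huezefeafumizui.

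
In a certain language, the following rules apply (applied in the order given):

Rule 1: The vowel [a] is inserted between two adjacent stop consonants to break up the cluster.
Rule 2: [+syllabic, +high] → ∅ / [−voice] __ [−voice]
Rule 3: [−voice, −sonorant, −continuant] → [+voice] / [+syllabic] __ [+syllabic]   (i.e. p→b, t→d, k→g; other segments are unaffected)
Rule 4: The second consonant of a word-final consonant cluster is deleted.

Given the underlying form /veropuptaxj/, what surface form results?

Rule 1 (stop-cluster a-epenthesis): /p/ and /t/ form a stop–stop cluster, so [a] is inserted between them. /veropuptaxj/ → veropupataxj.
Rule 2 (high vowel syncope): /u/ is a high vowel flanked by voiceless consonants /p/ and /p/, so it deletes. /veropupataxj/ → veroppataxj.
Rule 3 (intervocalic voicing): /t/ is a voiceless stop between vowels /a/ and /a/, so it voices to [d]. /veroppataxj/ → veroppadaxj.
Rule 4 (final cluster simplification): /j/ is the second consonant of a word-final cluster /xj/, so it deletes. /veroppadaxj/ → veroppadax.

veroppadax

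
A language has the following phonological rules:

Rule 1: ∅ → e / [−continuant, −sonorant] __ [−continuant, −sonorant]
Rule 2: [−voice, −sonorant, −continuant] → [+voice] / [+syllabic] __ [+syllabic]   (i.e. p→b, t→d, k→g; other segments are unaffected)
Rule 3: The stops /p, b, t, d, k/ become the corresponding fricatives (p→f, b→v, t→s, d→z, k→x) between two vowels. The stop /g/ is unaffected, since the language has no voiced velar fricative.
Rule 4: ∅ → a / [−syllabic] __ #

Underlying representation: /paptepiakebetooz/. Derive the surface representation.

Rule 1 (stop-cluster e-epenthesis): /p/ and /t/ form a stop–stop cluster, so [e] is inserted between them. /paptepiakebetooz/ → papetepiakebetooz.
Rule 2 (intervocalic voicing): /p/ is a voiceless stop between vowels /a/ and /e/, so it voices to [b]. /t/ is a voiceless stop between vowels /e/ and /e/, so it voices to [d]. /p/ is a voiceless stop between vowels /e/ and /i/, so it voices to [b]. /k/ is a voiceless stop between vowels /a/ and /e/, so it voices to [g]. /t/ is a voiceless stop between vowels /e/ and /o/, so it voices to [d]. /papetepiakebetooz/ → pabedebiagebedooz.
Rule 3 (intervocalic spirantization): /b/ is a stop between vowels /a/ and /e/, so it spirantizes to the fricative [v]. /d/ is a stop between vowels /e/ and /e/, so it spirantizes to the fricative [z]. /b/ is a stop between vowels /e/ and /i/, so it spirantizes to the fricative [v]. /b/ is a stop between vowels /e/ and /e/, so it spirantizes to the fricative [v]. /d/ is a stop between vowels /e/ and /o/, so it spirantizes to the fricative [z]. /pabedebiagebedooz/ → pavezeviagevezooz.
Rule 4 (final a-epenthesis): the form ends in the consonant /z/, so [a] is inserted word-finally. /pavezeviagevezooz/ → pavezeviagevezooza.

pavezeviagevezooza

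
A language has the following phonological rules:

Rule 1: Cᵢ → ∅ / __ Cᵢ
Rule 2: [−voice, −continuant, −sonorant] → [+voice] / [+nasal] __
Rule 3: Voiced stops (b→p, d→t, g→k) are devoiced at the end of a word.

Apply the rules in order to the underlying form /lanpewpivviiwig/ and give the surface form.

Rule 1 (degemination): /vv/ is a geminate; the first /v/ deletes. /lanpewpivviiwig/ → lanpewpiviiwig.
Rule 2 (post-nasal voicing): /p/ is a voiceless stop immediately after the nasal /n/, so it voices to [b]. /lanpewpiviiwig/ → lanbewpiviiwig.
Rule 3 (final devoicing): /g/ is a voiced stop in word-final position, so it devoices to [k]. /lanbewpiviiwig/ → lanbewpiviiwik.

lanbewpiviiwik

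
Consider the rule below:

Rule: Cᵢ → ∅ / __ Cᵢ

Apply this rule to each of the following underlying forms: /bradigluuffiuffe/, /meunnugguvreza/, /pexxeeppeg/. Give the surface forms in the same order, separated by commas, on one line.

bradigluufiufe, meunuguvreza, pexeepeg

/bradigluuffiuffe/: /ff/ is a geminate; the first /f/ deletes. /ff/ is a geminate; the first /f/ deletes. → [bradigluufiufe].
/meunnugguvreza/: /nn/ is a geminate; the first /n/ deletes. /gg/ is a geminate; the first /g/ deletes. → [meunuguvreza].
/pexxeeppeg/: /xx/ is a geminate; the first /x/ deletes. /pp/ is a geminate; the first /p/ deletes. → [pexeepeg].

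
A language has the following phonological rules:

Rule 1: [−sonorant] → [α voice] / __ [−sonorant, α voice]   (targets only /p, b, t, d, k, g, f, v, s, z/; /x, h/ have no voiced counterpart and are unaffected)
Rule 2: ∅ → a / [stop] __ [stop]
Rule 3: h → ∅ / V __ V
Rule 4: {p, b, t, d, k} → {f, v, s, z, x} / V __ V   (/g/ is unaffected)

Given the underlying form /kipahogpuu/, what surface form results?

kifaoxafuu

Rule 1 (regressive voicing assimilation): /g/ precedes the voiceless obstruent /p/, so it devoices to [k] by assimilation. /kipahogpuu/ → kipahokpuu.
Rule 2 (stop-cluster a-epenthesis): /k/ and /p/ form a stop–stop cluster, so [a] is inserted between them. /kipahokpuu/ → kipahokapuu.
Rule 3 (intervocalic h-deletion): /h/ occurs between vowels /a/ and /o/, so it deletes. /kipahokapuu/ → kipaokapuu.
Rule 4 (intervocalic spirantization): /p/ is a stop between vowels /i/ and /a/, so it spirantizes to the fricative [f]. /k/ is a stop between vowels /o/ and /a/, so it spirantizes to the fricative [x]. /p/ is a stop between vowels /a/ and /u/, so it spirantizes to the fricative [f]. /kipaokapuu/ → kifaoxafuu.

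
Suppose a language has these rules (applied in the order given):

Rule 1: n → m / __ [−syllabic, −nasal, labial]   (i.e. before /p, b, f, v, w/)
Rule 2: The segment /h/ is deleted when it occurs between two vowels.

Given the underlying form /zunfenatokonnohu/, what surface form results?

Rule 1 (nasal place assimilation): /n/ precedes the labial consonant /f/, so it assimilates in place to [m]. /zunfenatokonnohu/ → zumfenatokonnohu.
Rule 2 (intervocalic h-deletion): /h/ occurs between vowels /o/ and /u/, so it deletes. /zumfenatokonnohu/ → zumfenatokonnou.

zumfenatokonnou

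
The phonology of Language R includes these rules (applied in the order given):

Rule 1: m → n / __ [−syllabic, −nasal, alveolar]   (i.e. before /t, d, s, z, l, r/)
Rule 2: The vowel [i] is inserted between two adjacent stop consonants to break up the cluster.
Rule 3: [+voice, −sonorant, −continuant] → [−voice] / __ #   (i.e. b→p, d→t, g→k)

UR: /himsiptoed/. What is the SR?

Rule 1 (nasal place assimilation): /m/ precedes the alveolar consonant /s/, so it assimilates in place to [n]. /himsiptoed/ → hinsiptoed.
Rule 2 (stop-cluster i-epenthesis): /p/ and /t/ form a stop–stop cluster, so [i] is inserted between them. /hinsiptoed/ → hinsipitoed.
Rule 3 (final devoicing): /d/ is a voiced stop in word-final position, so it devoices to [t]. /hinsipitoed/ → hinsipitoet.

hinsipitoet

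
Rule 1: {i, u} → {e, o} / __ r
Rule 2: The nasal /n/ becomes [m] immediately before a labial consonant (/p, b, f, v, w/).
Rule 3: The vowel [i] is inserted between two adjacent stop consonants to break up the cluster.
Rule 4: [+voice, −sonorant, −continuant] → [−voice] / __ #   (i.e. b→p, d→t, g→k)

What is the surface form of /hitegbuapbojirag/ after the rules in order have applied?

hitegibuapibojerak

Rule 1 (pre-rhotic lowering): /i/ is a high vowel immediately before /r/, so it lowers to [e]. /hitegbuapbojirag/ → hitegbuapbojerag.
Rule 2 (nasal place assimilation): no segment meets the environment; /hitegbuapbojerag/ is unchanged.
Rule 3 (stop-cluster i-epenthesis): /g/ and /b/ form a stop–stop cluster, so [i] is inserted between them. /p/ and /b/ form a stop–stop cluster, so [i] is inserted between them. /hitegbuapbojerag/ → hitegibuapibojerag.
Rule 4 (final devoicing): /g/ is a voiced stop in word-final position, so it devoices to [k]. /hitegibuapibojerag/ → hitegibuapibojerak.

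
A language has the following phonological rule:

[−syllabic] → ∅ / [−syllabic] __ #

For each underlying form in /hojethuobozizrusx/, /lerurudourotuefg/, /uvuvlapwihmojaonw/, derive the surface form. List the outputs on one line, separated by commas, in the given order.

/hojethuobozizrusx/: /x/ is the second consonant of a word-final cluster /sx/, so it deletes. → [hojethuobozizrus].
/lerurudourotuefg/: /g/ is the second consonant of a word-final cluster /fg/, so it deletes. → [lerurudourotuef].
/uvuvlapwihmojaonw/: /w/ is the second consonant of a word-final cluster /nw/, so it deletes. → [uvuvlapwihmojaon].

hojethuobozizrus, lerurudourotuef, uvuvlapwihmojaon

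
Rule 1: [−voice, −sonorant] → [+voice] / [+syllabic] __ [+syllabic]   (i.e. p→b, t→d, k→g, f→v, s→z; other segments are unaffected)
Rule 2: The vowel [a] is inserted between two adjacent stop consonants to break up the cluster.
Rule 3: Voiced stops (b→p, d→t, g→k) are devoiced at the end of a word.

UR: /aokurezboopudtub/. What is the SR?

Rule 1 (intervocalic voicing): /k/ is a voiceless obstruent between vowels /o/ and /u/, so it voices to [g]. /p/ is a voiceless obstruent between vowels /o/ and /u/, so it voices to [b]. /aokurezboopudtub/ → aogurezboobudtub.
Rule 2 (stop-cluster a-epenthesis): /d/ and /t/ form a stop–stop cluster, so [a] is inserted between them. /aogurezboobudtub/ → aogurezboobudatub.
Rule 3 (final devoicing): /b/ is a voiced stop in word-final position, so it devoices to [p]. /aogurezboobudatub/ → aogurezboobudatup.

aogurezboobudatup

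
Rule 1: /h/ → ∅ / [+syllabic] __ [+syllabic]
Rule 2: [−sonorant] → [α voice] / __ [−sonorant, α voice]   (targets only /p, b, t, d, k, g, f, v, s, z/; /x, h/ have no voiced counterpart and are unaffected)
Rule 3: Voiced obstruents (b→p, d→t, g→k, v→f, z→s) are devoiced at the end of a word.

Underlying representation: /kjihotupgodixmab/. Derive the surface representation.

kjiotubgodixmap

Rule 1 (intervocalic h-deletion): /h/ occurs between vowels /i/ and /o/, so it deletes. /kjihotupgodixmab/ → kjiotupgodixmab.
Rule 2 (regressive voicing assimilation): /p/ precedes the voiced obstruent /g/, so it voices to [b] by assimilation. /kjiotupgodixmab/ → kjiotubgodixmab.
Rule 3 (final devoicing): /b/ is a voiced obstruent in word-final position, so it devoices to [p]. /kjiotubgodixmab/ → kjiotubgodixmap.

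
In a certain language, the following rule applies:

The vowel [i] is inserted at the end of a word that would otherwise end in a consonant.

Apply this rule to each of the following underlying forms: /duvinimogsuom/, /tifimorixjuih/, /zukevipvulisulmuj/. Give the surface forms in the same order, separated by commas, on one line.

duvinimogsuomi, tifimorixjuihi, zukevipvulisulmuji

/duvinimogsuom/: the form ends in the consonant /m/, so [i] is inserted word-finally. → [duvinimogsuomi].
/tifimorixjuih/: the form ends in the consonant /h/, so [i] is inserted word-finally. → [tifimorixjuihi].
/zukevipvulisulmuj/: the form ends in the consonant /j/, so [i] is inserted word-finally. → [zukevipvulisulmuji].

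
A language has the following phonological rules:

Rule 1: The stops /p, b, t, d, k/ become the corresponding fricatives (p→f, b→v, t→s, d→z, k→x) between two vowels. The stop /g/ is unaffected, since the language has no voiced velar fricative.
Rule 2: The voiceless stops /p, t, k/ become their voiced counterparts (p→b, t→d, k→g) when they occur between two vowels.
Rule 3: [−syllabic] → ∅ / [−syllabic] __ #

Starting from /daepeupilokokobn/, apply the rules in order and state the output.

daefeufiloxoxob

Rule 1 (intervocalic spirantization): /p/ is a stop between vowels /e/ and /e/, so it spirantizes to the fricative [f]. /p/ is a stop between vowels /u/ and /i/, so it spirantizes to the fricative [f]. /k/ is a stop between vowels /o/ and /o/, so it spirantizes to the fricative [x]. /k/ is a stop between vowels /o/ and /o/, so it spirantizes to the fricative [x]. /daepeupilokokobn/ → daefeufiloxoxobn.
Rule 2 (intervocalic voicing): no segment meets the environment; /daefeufiloxoxobn/ is unchanged.
Rule 3 (final cluster simplification): /n/ is the second consonant of a word-final cluster /bn/, so it deletes. /daefeufiloxoxobn/ → daefeufiloxoxob.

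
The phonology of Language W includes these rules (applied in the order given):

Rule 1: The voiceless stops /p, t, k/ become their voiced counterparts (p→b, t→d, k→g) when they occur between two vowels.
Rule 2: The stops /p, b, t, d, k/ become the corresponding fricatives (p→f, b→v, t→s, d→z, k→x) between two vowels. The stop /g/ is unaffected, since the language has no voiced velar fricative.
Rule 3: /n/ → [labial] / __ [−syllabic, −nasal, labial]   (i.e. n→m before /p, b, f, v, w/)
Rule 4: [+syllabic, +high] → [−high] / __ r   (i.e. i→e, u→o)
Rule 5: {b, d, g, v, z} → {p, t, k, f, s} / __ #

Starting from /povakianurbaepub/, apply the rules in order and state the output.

povagianorbaevup

Rule 1 (intervocalic voicing): /k/ is a voiceless stop between vowels /a/ and /i/, so it voices to [g]. /p/ is a voiceless stop between vowels /e/ and /u/, so it voices to [b]. /povakianurbaepub/ → povagianurbaebub.
Rule 2 (intervocalic spirantization): /b/ is a stop between vowels /e/ and /u/, so it spirantizes to the fricative [v]. /povagianurbaebub/ → povagianurbaevub.
Rule 3 (nasal place assimilation): no segment meets the environment; /povagianurbaevub/ is unchanged.
Rule 4 (pre-rhotic lowering): /u/ is a high vowel immediately before /r/, so it lowers to [o]. /povagianurbaevub/ → povagianorbaevub.
Rule 5 (final devoicing): /b/ is a voiced obstruent in word-final position, so it devoices to [p]. /povagianorbaevub/ → povagianorbaevup.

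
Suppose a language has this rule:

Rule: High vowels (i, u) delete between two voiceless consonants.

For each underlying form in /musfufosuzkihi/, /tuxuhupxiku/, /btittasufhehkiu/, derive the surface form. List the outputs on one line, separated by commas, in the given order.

/musfufosuzkihi/: /u/ is a high vowel flanked by voiceless consonants /f/ and /f/, so it deletes. /i/ is a high vowel flanked by voiceless consonants /k/ and /h/, so it deletes. → [musffosuzkhi].
/tuxuhupxiku/: /u/ is a high vowel flanked by voiceless consonants /t/ and /x/, so it deletes. /u/ is a high vowel flanked by voiceless consonants /x/ and /h/, so it deletes. /u/ is a high vowel flanked by voiceless consonants /h/ and /p/, so it deletes. /i/ is a high vowel flanked by voiceless consonants /x/ and /k/, so it deletes. → [txhpxku].
/btittasufhehkiu/: /i/ is a high vowel flanked by voiceless consonants /t/ and /t/, so it deletes. /u/ is a high vowel flanked by voiceless consonants /s/ and /f/, so it deletes. → [btttasfhehkiu].

musffosuzkhi, txhpxku, btttasfhehkiu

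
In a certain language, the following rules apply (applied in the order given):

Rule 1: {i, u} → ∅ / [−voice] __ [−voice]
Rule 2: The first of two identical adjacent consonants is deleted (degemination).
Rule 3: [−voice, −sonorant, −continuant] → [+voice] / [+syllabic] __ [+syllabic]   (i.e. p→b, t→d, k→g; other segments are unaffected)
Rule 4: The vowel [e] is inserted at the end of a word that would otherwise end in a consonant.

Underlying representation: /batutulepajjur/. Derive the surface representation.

badulebajure

Rule 1 (high vowel syncope): /u/ is a high vowel flanked by voiceless consonants /t/ and /t/, so it deletes. /batutulepajjur/ → battulepajjur.
Rule 2 (degemination): /tt/ is a geminate; the first /t/ deletes. /jj/ is a geminate; the first /j/ deletes. /battulepajjur/ → batulepajur.
Rule 3 (intervocalic voicing): /t/ is a voiceless stop between vowels /a/ and /u/, so it voices to [d]. /p/ is a voiceless stop between vowels /e/ and /a/, so it voices to [b]. /batulepajur/ → badulebajur.
Rule 4 (final e-epenthesis): the form ends in the consonant /r/, so [e] is inserted word-finally. /badulebajur/ → badulebajure.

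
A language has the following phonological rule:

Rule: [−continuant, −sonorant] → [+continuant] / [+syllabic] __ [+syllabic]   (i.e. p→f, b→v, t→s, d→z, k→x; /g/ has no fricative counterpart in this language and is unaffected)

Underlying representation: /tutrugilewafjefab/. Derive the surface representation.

tutrugilewafjefab

No segment of /tutrugilewafjefab/ meets the structural description of the rule, so the form surfaces unchanged.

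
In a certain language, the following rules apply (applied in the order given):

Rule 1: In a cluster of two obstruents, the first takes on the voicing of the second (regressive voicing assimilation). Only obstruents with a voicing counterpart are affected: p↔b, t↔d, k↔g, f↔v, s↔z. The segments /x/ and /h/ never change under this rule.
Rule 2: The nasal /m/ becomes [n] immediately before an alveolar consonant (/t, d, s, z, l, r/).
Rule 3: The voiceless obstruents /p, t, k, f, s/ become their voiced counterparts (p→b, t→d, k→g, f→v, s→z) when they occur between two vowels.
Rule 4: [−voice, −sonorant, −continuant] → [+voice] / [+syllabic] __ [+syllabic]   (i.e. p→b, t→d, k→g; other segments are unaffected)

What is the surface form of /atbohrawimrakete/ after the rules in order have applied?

Rule 1 (regressive voicing assimilation): /t/ precedes the voiced obstruent /b/, so it voices to [d] by assimilation. /atbohrawimrakete/ → adbohrawimrakete.
Rule 2 (nasal place assimilation): /m/ precedes the alveolar consonant /r/, so it assimilates in place to [n]. /adbohrawimrakete/ → adbohrawinrakete.
Rule 3 (intervocalic voicing): /k/ is a voiceless obstruent between vowels /a/ and /e/, so it voices to [g]. /t/ is a voiceless obstruent between vowels /e/ and /e/, so it voices to [d]. /adbohrawinrakete/ → adbohrawinragede.
Rule 4 (intervocalic voicing): no segment meets the environment; /adbohrawinragede/ is unchanged.

adbohrawinragede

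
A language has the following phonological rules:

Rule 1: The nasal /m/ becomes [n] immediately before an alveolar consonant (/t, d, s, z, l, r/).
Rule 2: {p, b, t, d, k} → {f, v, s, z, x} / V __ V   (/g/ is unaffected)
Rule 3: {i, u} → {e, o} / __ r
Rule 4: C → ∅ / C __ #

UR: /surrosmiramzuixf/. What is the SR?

sorrosmeranzuix

Rule 1 (nasal place assimilation): /m/ precedes the alveolar consonant /z/, so it assimilates in place to [n]. /surrosmiramzuixf/ → surrosmiranzuixf.
Rule 2 (intervocalic spirantization): no segment meets the environment; /surrosmiranzuixf/ is unchanged.
Rule 3 (pre-rhotic lowering): /u/ is a high vowel immediately before /r/, so it lowers to [o]. /i/ is a high vowel immediately before /r/, so it lowers to [e]. /surrosmiranzuixf/ → sorrosmeranzuixf.
Rule 4 (final cluster simplification): /f/ is the second consonant of a word-final cluster /xf/, so it deletes. /sorrosmeranzuixf/ → sorrosmeranzuix.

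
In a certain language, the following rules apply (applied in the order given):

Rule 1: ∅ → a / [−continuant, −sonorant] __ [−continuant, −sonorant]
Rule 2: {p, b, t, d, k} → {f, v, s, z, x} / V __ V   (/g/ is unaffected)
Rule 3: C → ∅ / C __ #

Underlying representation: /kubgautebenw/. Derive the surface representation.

kuvagauseven

Rule 1 (stop-cluster a-epenthesis): /b/ and /g/ form a stop–stop cluster, so [a] is inserted between them. /kubgautebenw/ → kubagautebenw.
Rule 2 (intervocalic spirantization): /b/ is a stop between vowels /u/ and /a/, so it spirantizes to the fricative [v]. /t/ is a stop between vowels /u/ and /e/, so it spirantizes to the fricative [s]. /b/ is a stop between vowels /e/ and /e/, so it spirantizes to the fricative [v]. /kubagautebenw/ → kuvagausevenw.
Rule 3 (final cluster simplification): /w/ is the second consonant of a word-final cluster /nw/, so it deletes. /kuvagausevenw/ → kuvagauseven.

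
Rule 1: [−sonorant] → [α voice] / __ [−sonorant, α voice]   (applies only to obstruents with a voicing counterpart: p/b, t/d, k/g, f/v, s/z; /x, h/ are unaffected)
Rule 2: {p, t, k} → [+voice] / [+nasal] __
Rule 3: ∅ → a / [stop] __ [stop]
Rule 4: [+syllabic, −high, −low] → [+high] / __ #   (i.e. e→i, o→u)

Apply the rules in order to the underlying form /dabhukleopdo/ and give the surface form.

Rule 1 (regressive voicing assimilation): /b/ precedes the voiceless obstruent /h/, so it devoices to [p] by assimilation. /p/ precedes the voiced obstruent /d/, so it voices to [b] by assimilation. /dabhukleopdo/ → daphukleobdo.
Rule 2 (post-nasal voicing): no segment meets the environment; /daphukleobdo/ is unchanged.
Rule 3 (stop-cluster a-epenthesis): /b/ and /d/ form a stop–stop cluster, so [a] is inserted between them. /daphukleobdo/ → daphukleobado.
Rule 4 (final vowel raising): /o/ is a mid vowel in word-final position, so it raises to [u]. /daphukleobado/ → daphukleobadu.

daphukleobadu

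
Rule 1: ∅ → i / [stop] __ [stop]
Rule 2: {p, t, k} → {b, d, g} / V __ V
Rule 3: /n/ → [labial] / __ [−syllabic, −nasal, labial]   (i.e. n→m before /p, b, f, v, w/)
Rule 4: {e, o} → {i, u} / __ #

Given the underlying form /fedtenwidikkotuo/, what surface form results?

fedidemwidigigoduu

Rule 1 (stop-cluster i-epenthesis): /d/ and /t/ form a stop–stop cluster, so [i] is inserted between them. /k/ and /k/ form a stop–stop cluster, so [i] is inserted between them. /fedtenwidikkotuo/ → feditenwidikikotuo.
Rule 2 (intervocalic voicing): /t/ is a voiceless stop between vowels /i/ and /e/, so it voices to [d]. /k/ is a voiceless stop between vowels /i/ and /i/, so it voices to [g]. /k/ is a voiceless stop between vowels /i/ and /o/, so it voices to [g]. /t/ is a voiceless stop between vowels /o/ and /u/, so it voices to [d]. /feditenwidikikotuo/ → fedidenwidigigoduo.
Rule 3 (nasal place assimilation): /n/ precedes the labial consonant /w/, so it assimilates in place to [m]. /fedidenwidigigoduo/ → fedidemwidigigoduo.
Rule 4 (final vowel raising): /o/ is a mid vowel in word-final position, so it raises to [u]. /fedidemwidigigoduo/ → fedidemwidigigoduu.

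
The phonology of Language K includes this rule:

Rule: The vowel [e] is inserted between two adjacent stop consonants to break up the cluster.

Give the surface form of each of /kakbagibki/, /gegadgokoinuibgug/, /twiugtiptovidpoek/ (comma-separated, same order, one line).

/kakbagibki/: /k/ and /b/ form a stop–stop cluster, so [e] is inserted between them. /b/ and /k/ form a stop–stop cluster, so [e] is inserted between them. → [kakebagibeki].
/gegadgokoinuibgug/: /d/ and /g/ form a stop–stop cluster, so [e] is inserted between them. /b/ and /g/ form a stop–stop cluster, so [e] is inserted between them. → [gegadegokoinuibegug].
/twiugtiptovidpoek/: /g/ and /t/ form a stop–stop cluster, so [e] is inserted between them. /p/ and /t/ form a stop–stop cluster, so [e] is inserted between them. /d/ and /p/ form a stop–stop cluster, so [e] is inserted between them. → [twiugetipetovidepoek].

kakebagibeki, gegadegokoinuibegug, twiugetipetovidepoek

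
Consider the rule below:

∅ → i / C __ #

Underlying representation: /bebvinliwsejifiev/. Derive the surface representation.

bebvinliwsejifievi

the form ends in the consonant /v/, so [i] is inserted word-finally.
Surface form: [bebvinliwsejifievi].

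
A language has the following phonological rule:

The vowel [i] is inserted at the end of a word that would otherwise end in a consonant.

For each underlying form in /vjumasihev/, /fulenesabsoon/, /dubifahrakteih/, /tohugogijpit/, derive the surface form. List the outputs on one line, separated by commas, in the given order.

vjumasihevi, fulenesabsooni, dubifahrakteihi, tohugogijpiti

/vjumasihev/: the form ends in the consonant /v/, so [i] is inserted word-finally. → [vjumasihevi].
/fulenesabsoon/: the form ends in the consonant /n/, so [i] is inserted word-finally. → [fulenesabsooni].
/dubifahrakteih/: the form ends in the consonant /h/, so [i] is inserted word-finally. → [dubifahrakteihi].
/tohugogijpit/: the form ends in the consonant /t/, so [i] is inserted word-finally. → [tohugogijpiti].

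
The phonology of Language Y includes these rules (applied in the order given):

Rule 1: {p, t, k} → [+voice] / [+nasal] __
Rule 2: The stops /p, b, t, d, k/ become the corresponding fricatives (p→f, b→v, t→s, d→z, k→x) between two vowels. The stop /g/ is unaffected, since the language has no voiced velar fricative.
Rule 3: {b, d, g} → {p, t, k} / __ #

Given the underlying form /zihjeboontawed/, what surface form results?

Rule 1 (post-nasal voicing): /t/ is a voiceless stop immediately after the nasal /n/, so it voices to [d]. /zihjeboontawed/ → zihjeboondawed.
Rule 2 (intervocalic spirantization): /b/ is a stop between vowels /e/ and /o/, so it spirantizes to the fricative [v]. /zihjeboondawed/ → zihjevoondawed.
Rule 3 (final devoicing): /d/ is a voiced stop in word-final position, so it devoices to [t]. /zihjevoondawed/ → zihjevoondawet.

zihjevoondawet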